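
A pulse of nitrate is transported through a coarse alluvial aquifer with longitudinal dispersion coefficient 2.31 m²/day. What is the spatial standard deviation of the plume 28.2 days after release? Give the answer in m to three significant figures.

11.4 m

Dispersive spreading gives a Gaussian with σ² = 2Dt; advection only shifts the center.
σ = √(2 × 2.31 × 28.2) = 11.4 m.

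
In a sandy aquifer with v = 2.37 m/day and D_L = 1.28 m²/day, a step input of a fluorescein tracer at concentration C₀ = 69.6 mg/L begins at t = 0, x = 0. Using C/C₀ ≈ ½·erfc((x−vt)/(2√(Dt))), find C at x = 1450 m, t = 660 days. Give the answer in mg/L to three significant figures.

For a continuous step input, C/C₀ ≈ ½·erfc((x−vt)/(2√(Dt))).
vt = 2.37 × 660 = 1564.2 m and 2√(Dt) = 2√(1.28 × 660) = 58.13 m.
Argument (x−vt)/(2√(Dt)) = (1450 − 1564.2)/58.13 = -1.965; ½·erfc(-1.965) = 0.9973.
C = 69.6 × 0.9973 = 69.4 mg/L.

69.4 mg/L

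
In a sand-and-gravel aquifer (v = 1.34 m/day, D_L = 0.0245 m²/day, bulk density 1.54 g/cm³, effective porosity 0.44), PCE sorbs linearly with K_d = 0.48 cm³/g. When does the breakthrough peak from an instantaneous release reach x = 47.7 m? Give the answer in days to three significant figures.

Retardation factor R = 1 + ρ_b·K_d/n = 1 + 1.54 × 0.48/0.44 = 2.680.
Sorption retards both mechanisms: v_R = v/R = 0.5000 m/day, D_R = D/R = 0.009142 m²/day.
Peak time from v_R²t² + 2D_R t − x² = 0: t = (√(D_R² + v_R²x²) − D_R)/v_R².
√(D_R² + v_R²x²) = √(0.009142² + 0.5000² × 47.7²) = 23.85; v_R² = 0.2500.
t = (23.85 − 0.009142)/0.2500 = 95.4 days.

95.4 days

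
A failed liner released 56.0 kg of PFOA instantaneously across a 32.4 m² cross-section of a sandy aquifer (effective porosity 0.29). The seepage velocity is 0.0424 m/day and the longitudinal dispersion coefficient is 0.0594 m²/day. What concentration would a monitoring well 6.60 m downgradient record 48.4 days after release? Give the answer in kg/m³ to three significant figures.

For an instantaneous plane source, C(x,t) = M/(n_e·A·√(4πDt)) · exp(−(x−vt)²/(4Dt)), with n_e·A the pore (flow) area.
Plume center vt = 0.0424 × 48.4 = 2.05216 m, so the well at 6.60 m is 4.54784 m downgradient of the peak.
√(4πDt) = 6.011 m, giving peak height M/(n_e·A·√(4πDt)) = 56.0/(0.29 × 32.4 × 6.011) = 0.9915 kg/m³.
(x−vt)²/(4Dt) = (4.54784)²/(4 × 0.0594 × 48.4) = 1.799; exp(−1.799) = 0.1655.
C = 0.9915 × 0.1655 = 0.164 kg/m³.

0.164 kg/m³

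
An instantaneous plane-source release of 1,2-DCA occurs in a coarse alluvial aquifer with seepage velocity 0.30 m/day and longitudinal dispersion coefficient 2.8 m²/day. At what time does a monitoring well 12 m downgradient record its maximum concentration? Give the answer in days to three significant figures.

For the 1D instantaneous-source solution, setting ∂C/∂t = 0 at fixed x gives v²t² + 2Dt − x² = 0, so t = (√(D² + v²x²) − D)/v².
√(D² + v²x²) = √(2.8² + 0.30² × 12²) = 4.561; v² = 0.09.
t = (4.561 − 2.8)/0.09 = 19.6 days (vs. the pure-advection estimate x/v = 40.0 d).

19.6 days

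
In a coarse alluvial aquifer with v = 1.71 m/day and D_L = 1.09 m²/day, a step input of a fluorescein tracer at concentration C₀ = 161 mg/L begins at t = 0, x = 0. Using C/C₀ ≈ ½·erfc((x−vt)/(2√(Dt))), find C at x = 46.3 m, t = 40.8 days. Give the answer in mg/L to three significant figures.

For a continuous step input, C/C₀ ≈ ½·erfc((x−vt)/(2√(Dt))).
vt = 1.71 × 40.8 = 69.768 m and 2√(Dt) = 2√(1.09 × 40.8) = 13.34 m.
Argument (x−vt)/(2√(Dt)) = (46.3 − 69.768)/13.34 = -1.759; ½·erfc(-1.759) = 0.9936.
C = 161 × 0.9936 = 160 mg/L.

160 mg/L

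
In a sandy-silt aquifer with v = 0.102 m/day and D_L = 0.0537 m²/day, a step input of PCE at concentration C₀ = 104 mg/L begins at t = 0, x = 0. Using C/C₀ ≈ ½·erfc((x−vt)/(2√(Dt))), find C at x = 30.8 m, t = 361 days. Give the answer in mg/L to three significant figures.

For a continuous step input, C/C₀ ≈ ½·erfc((x−vt)/(2√(Dt))).
vt = 0.102 × 361 = 36.822 m and 2√(Dt) = 2√(0.0537 × 361) = 8.806 m.
Argument (x−vt)/(2√(Dt)) = (30.8 − 36.822)/8.806 = -0.6839; ½·erfc(-0.6839) = 0.8333.
C = 104 × 0.8333 = 86.7 mg/L.

86.7 mg/L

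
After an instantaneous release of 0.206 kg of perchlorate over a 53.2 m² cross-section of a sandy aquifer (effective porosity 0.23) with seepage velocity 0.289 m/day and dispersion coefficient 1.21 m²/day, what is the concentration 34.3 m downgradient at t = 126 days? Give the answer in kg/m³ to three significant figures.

0.000382 kg/m³

For an instantaneous plane source, C(x,t) = M/(n_e·A·√(4πDt)) · exp(−(x−vt)²/(4Dt)), with n_e·A the pore (flow) area.
Plume center vt = 0.289 × 126 = 36.414 m, so the well at 34.3 m is 2.114 m upgradient of the peak.
√(4πDt) = 43.77 m, giving peak height M/(n_e·A·√(4πDt)) = 0.206/(0.23 × 53.2 × 43.77) = 0.0003846 kg/m³.
(x−vt)²/(4Dt) = (-2.114)²/(4 × 1.21 × 126) = 0.007328; exp(−0.007328) = 0.9927.
C = 0.0003846 × 0.9927 = 0.000382 kg/m³.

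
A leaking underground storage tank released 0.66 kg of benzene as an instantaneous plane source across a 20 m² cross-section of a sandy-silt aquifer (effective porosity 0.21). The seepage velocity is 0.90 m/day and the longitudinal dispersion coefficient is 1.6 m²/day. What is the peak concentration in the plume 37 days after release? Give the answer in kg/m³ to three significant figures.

The peak of an instantaneous 1D plume sits at x = vt; there the Gaussian factor is 1 and C_max = M/(n_e·A·√(4πDt)), where n_e·A is the pore area the mass is dissolved in.
√(4πDt) = √(4π × 1.6 × 37) = 27.28 m, so C_max = 0.66/(0.21 × 20 × 27.28) = 0.00576 kg/m³.

0.00576 kg/m³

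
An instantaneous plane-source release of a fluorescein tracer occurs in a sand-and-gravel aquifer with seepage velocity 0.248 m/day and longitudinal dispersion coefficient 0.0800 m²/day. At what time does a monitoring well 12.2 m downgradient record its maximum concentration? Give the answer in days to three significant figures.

For the 1D instantaneous-source solution, setting ∂C/∂t = 0 at fixed x gives v²t² + 2Dt − x² = 0, so t = (√(D² + v²x²) − D)/v².
√(D² + v²x²) = √(0.0800² + 0.248² × 12.2²) = 3.027; v² = 0.061504.
t = (3.027 − 0.0800)/0.061504 = 47.9 days (vs. the pure-advection estimate x/v = 49.2 d).

47.9 days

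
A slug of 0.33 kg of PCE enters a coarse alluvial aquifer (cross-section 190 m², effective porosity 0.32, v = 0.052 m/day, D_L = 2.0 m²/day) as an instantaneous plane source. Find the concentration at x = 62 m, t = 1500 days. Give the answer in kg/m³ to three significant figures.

2.74e-05 kg/m³

For an instantaneous plane source, C(x,t) = M/(n_e·A·√(4πDt)) · exp(−(x−vt)²/(4Dt)), with n_e·A the pore (flow) area.
Plume center vt = 0.052 × 1500 = 78 m, so the well at 62 m is 16 m upgradient of the peak.
√(4πDt) = 194.2 m, giving peak height M/(n_e·A·√(4πDt)) = 0.33/(0.32 × 190 × 194.2) = 2.795e-05 kg/m³.
(x−vt)²/(4Dt) = (-16)²/(4 × 2.0 × 1500) = 0.02133; exp(−0.02133) = 0.9789.
C = 2.795e-05 × 0.9789 = 2.74e-05 kg/m³.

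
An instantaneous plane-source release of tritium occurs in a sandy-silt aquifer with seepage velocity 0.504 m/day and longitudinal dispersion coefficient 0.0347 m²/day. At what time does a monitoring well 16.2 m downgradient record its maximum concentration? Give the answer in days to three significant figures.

32.0 days

For the 1D instantaneous-source solution, setting ∂C/∂t = 0 at fixed x gives v²t² + 2Dt − x² = 0, so t = (√(D² + v²x²) − D)/v².
√(D² + v²x²) = √(0.0347² + 0.504² × 16.2²) = 8.165; v² = 0.254016.
t = (8.165 − 0.0347)/0.254016 = 32.0 days (vs. the pure-advection estimate x/v = 32.1 d).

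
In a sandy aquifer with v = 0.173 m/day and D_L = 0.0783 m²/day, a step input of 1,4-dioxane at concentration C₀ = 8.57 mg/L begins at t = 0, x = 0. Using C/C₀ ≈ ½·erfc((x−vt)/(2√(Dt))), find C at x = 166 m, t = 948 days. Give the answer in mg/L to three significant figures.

For a continuous step input, C/C₀ ≈ ½·erfc((x−vt)/(2√(Dt))).
vt = 0.173 × 948 = 164.004 m and 2√(Dt) = 2√(0.0783 × 948) = 17.23 m.
Argument (x−vt)/(2√(Dt)) = (166 − 164.004)/17.23 = 0.1158; ½·erfc(0.1158) = 0.4350.
C = 8.57 × 0.4350 = 3.73 mg/L.

3.73 mg/L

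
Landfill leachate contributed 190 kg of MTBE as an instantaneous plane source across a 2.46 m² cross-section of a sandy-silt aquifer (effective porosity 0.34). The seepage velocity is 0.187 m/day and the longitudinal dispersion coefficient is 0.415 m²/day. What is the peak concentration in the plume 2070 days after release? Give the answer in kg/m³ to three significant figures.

2.19 kg/m³

The peak of an instantaneous 1D plume sits at x = vt; there the Gaussian factor is 1 and C_max = M/(n_e·A·√(4πDt)), where n_e·A is the pore area the mass is dissolved in.
√(4πDt) = √(4π × 0.415 × 2070) = 103.9 m, so C_max = 190/(0.34 × 2.46 × 103.9) = 2.19 kg/m³.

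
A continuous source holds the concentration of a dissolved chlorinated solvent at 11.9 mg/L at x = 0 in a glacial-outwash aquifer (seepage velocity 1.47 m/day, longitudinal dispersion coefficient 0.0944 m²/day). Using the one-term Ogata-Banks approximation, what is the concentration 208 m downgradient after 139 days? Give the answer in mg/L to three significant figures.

For a continuous step input, C/C₀ ≈ ½·erfc((x−vt)/(2√(Dt))).
vt = 1.47 × 139 = 204.33 m and 2√(Dt) = 2√(0.0944 × 139) = 7.245 m.
Argument (x−vt)/(2√(Dt)) = (208 − 204.33)/7.245 = 0.5066; ½·erfc(0.5066) = 0.2369.
C = 11.9 × 0.2369 = 2.82 mg/L.

2.82 mg/L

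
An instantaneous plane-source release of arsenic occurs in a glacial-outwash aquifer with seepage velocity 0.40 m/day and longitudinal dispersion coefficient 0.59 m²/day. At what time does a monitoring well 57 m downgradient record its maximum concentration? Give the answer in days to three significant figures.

139 days

For the 1D instantaneous-source solution, setting ∂C/∂t = 0 at fixed x gives v²t² + 2Dt − x² = 0, so t = (√(D² + v²x²) − D)/v².
√(D² + v²x²) = √(0.59² + 0.40² × 57²) = 22.81; v² = 0.16.
t = (22.81 − 0.59)/0.16 = 139 days (vs. the pure-advection estimate x/v = 142 d).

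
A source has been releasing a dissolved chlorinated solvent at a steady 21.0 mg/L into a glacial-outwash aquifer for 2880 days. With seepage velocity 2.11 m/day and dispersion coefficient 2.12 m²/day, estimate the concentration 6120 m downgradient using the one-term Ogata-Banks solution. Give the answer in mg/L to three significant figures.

For a continuous step input, C/C₀ ≈ ½·erfc((x−vt)/(2√(Dt))).
vt = 2.11 × 2880 = 6076.8 m and 2√(Dt) = 2√(2.12 × 2880) = 156.3 m.
Argument (x−vt)/(2√(Dt)) = (6120 − 6076.8)/156.3 = 0.2764; ½·erfc(0.2764) = 0.3479.
C = 21.0 × 0.3479 = 7.31 mg/L.

7.31 mg/L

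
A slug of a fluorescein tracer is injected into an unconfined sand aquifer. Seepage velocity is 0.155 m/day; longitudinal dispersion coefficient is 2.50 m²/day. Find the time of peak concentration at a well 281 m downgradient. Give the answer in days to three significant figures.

1710 days

For the 1D instantaneous-source solution, setting ∂C/∂t = 0 at fixed x gives v²t² + 2Dt − x² = 0, so t = (√(D² + v²x²) − D)/v².
√(D² + v²x²) = √(2.50² + 0.155² × 281²) = 43.63; v² = 0.024025.
t = (43.63 − 2.50)/0.024025 = 1710 days (vs. the pure-advection estimate x/v = 1810 d).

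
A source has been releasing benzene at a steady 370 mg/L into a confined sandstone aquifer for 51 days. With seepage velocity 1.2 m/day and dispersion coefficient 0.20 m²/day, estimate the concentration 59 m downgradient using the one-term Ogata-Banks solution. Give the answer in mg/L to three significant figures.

For a continuous step input, C/C₀ ≈ ½·erfc((x−vt)/(2√(Dt))).
vt = 1.2 × 51 = 61.2 m and 2√(Dt) = 2√(0.20 × 51) = 6.387 m.
Argument (x−vt)/(2√(Dt)) = (59 − 61.2)/6.387 = -0.3444; ½·erfc(-0.3444) = 0.6869.
C = 370 × 0.6869 = 254 mg/L.

254 mg/L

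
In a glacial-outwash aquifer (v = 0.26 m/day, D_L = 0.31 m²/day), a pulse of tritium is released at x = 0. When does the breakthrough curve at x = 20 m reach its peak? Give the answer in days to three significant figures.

For the 1D instantaneous-source solution, setting ∂C/∂t = 0 at fixed x gives v²t² + 2Dt − x² = 0, so t = (√(D² + v²x²) − D)/v².
√(D² + v²x²) = √(0.31² + 0.26² × 20²) = 5.209; v² = 0.0676.
t = (5.209 − 0.31)/0.0676 = 72.5 days (vs. the pure-advection estimate x/v = 76.9 d).

72.5 days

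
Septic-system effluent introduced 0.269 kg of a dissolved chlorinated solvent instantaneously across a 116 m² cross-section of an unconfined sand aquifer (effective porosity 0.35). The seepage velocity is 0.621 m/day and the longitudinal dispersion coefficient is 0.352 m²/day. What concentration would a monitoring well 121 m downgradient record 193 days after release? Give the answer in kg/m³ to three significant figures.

For an instantaneous plane source, C(x,t) = M/(n_e·A·√(4πDt)) · exp(−(x−vt)²/(4Dt)), with n_e·A the pore (flow) area.
Plume center vt = 0.621 × 193 = 119.853 m, so the well at 121 m is 1.147 m downgradient of the peak.
√(4πDt) = 29.22 m, giving peak height M/(n_e·A·√(4πDt)) = 0.269/(0.35 × 116 × 29.22) = 0.0002267 kg/m³.
(x−vt)²/(4Dt) = (1.147)²/(4 × 0.352 × 193) = 0.004841; exp(−0.004841) = 0.9952.
C = 0.0002267 × 0.9952 = 0.000226 kg/m³.

0.000226 kg/m³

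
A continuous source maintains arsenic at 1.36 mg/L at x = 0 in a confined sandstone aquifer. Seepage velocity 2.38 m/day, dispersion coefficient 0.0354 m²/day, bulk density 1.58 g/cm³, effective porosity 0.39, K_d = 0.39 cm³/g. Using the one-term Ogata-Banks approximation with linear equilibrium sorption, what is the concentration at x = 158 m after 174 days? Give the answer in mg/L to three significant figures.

1.19 mg/L

Retardation factor R = 1 + ρ_b·K_d/n = 1 + 1.58 × 0.39/0.39 = 2.580.
Sorption retards both mechanisms: v_R = v/R = 0.9225 m/day, D_R = D/R = 0.01372 m²/day.
v_R·t = 0.9225 × 174 = 160.515 m; 2√(D_R t) = 3.090 m; argument = (158 − 160.515)/3.090 = -0.8139.
C = C₀ × ½·erfc(-0.8139) = 1.36 × 0.8751 = 1.19 mg/L.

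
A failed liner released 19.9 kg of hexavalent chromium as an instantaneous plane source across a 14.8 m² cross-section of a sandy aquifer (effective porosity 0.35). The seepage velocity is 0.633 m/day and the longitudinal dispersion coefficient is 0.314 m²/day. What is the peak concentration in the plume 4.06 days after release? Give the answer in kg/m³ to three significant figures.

0.960 kg/m³

The peak of an instantaneous 1D plume sits at x = vt; there the Gaussian factor is 1 and C_max = M/(n_e·A·√(4πDt)), where n_e·A is the pore area the mass is dissolved in.
√(4πDt) = √(4π × 0.314 × 4.06) = 4.003 m, so C_max = 19.9/(0.35 × 14.8 × 4.003) = 0.960 kg/m³.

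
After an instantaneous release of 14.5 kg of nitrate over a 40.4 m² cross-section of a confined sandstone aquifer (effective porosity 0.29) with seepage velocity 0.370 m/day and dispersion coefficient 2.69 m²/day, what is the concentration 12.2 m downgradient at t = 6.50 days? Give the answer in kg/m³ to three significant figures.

For an instantaneous plane source, C(x,t) = M/(n_e·A·√(4πDt)) · exp(−(x−vt)²/(4Dt)), with n_e·A the pore (flow) area.
Plume center vt = 0.370 × 6.50 = 2.405 m, so the well at 12.2 m is 9.795 m downgradient of the peak.
√(4πDt) = 14.82 m, giving peak height M/(n_e·A·√(4πDt)) = 14.5/(0.29 × 40.4 × 14.82) = 0.08351 kg/m³.
(x−vt)²/(4Dt) = (9.795)²/(4 × 2.69 × 6.50) = 1.372; exp(−1.372) = 0.2536.
C = 0.08351 × 0.2536 = 0.0212 kg/m³.

0.0212 kg/m³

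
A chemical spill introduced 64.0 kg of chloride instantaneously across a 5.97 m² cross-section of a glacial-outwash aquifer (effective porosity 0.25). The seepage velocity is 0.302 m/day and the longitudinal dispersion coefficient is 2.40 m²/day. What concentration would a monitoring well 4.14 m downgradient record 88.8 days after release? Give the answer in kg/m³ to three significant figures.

For an instantaneous plane source, C(x,t) = M/(n_e·A·√(4πDt)) · exp(−(x−vt)²/(4Dt)), with n_e·A the pore (flow) area.
Plume center vt = 0.302 × 88.8 = 26.8176 m, so the well at 4.14 m is 22.6776 m upgradient of the peak.
√(4πDt) = 51.75 m, giving peak height M/(n_e·A·√(4πDt)) = 64.0/(0.25 × 5.97 × 51.75) = 0.8286 kg/m³.
(x−vt)²/(4Dt) = (-22.6776)²/(4 × 2.40 × 88.8) = 0.6033; exp(−0.6033) = 0.5470.
C = 0.8286 × 0.5470 = 0.453 kg/m³.

0.453 kg/m³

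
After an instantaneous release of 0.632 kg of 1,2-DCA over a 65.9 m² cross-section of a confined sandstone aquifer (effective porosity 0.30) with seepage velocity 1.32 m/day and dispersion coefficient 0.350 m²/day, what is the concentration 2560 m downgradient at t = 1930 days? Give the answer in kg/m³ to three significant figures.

0.000328 kg/m³

For an instantaneous plane source, C(x,t) = M/(n_e·A·√(4πDt)) · exp(−(x−vt)²/(4Dt)), with n_e·A the pore (flow) area.
Plume center vt = 1.32 × 1930 = 2547.6 m, so the well at 2560 m is 12.4 m downgradient of the peak.
√(4πDt) = 92.13 m, giving peak height M/(n_e·A·√(4πDt)) = 0.632/(0.30 × 65.9 × 92.13) = 0.0003470 kg/m³.
(x−vt)²/(4Dt) = (12.4)²/(4 × 0.350 × 1930) = 0.05691; exp(−0.05691) = 0.9447.
C = 0.0003470 × 0.9447 = 0.000328 kg/m³.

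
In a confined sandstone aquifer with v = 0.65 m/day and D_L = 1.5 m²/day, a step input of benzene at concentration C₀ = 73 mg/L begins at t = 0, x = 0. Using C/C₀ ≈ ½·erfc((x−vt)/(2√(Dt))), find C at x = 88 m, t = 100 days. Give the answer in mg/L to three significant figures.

For a continuous step input, C/C₀ ≈ ½·erfc((x−vt)/(2√(Dt))).
vt = 0.65 × 100 = 65 m and 2√(Dt) = 2√(1.5 × 100) = 24.49 m.
Argument (x−vt)/(2√(Dt)) = (88 − 65)/24.49 = 0.9392; ½·erfc(0.9392) = 0.09205.
C = 73 × 0.09205 = 6.72 mg/L.

6.72 mg/L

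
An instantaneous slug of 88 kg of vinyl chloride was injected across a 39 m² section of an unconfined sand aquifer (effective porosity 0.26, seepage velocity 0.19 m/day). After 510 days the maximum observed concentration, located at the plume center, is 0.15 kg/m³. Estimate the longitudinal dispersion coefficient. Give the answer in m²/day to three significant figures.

At the plume center C_max = M/(n_e·A·√(4πDt)), so D = M²/(4πt·(n_e·A·C_max)²).
n_e·A·C_max = 0.26 × 39 × 0.15 = 1.521 kg/m.
D = 88²/(4π × 510 × 1.521²) = 0.522 m²/day.

0.522 m²/day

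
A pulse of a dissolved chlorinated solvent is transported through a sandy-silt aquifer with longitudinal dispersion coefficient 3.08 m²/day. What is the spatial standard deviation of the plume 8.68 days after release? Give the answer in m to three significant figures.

7.31 m

Dispersive spreading gives a Gaussian with σ² = 2Dt; advection only shifts the center.
σ = √(2 × 3.08 × 8.68) = 7.31 m.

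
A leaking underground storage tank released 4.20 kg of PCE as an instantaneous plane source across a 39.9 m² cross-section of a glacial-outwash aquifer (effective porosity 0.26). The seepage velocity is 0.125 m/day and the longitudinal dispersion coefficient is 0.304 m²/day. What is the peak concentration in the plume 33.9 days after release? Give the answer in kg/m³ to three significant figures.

The peak of an instantaneous 1D plume sits at x = vt; there the Gaussian factor is 1 and C_max = M/(n_e·A·√(4πDt)), where n_e·A is the pore area the mass is dissolved in.
√(4πDt) = √(4π × 0.304 × 33.9) = 11.38 m, so C_max = 4.20/(0.26 × 39.9 × 11.38) = 0.0356 kg/m³.

0.0356 kg/m³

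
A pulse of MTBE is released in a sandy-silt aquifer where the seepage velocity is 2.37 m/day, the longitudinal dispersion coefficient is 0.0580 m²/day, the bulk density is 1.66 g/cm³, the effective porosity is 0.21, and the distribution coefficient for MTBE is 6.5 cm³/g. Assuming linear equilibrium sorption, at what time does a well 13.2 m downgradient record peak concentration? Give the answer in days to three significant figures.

291 days

Retardation factor R = 1 + ρ_b·K_d/n = 1 + 1.66 × 6.5/0.21 = 52.38.
Sorption retards both mechanisms: v_R = v/R = 0.04525 m/day, D_R = D/R = 0.001107 m²/day.
Peak time from v_R²t² + 2D_R t − x² = 0: t = (√(D_R² + v_R²x²) − D_R)/v_R².
√(D_R² + v_R²x²) = √(0.001107² + 0.04525² × 13.2²) = 0.5973; v_R² = 0.002048.
t = (0.5973 − 0.001107)/0.002048 = 291 days.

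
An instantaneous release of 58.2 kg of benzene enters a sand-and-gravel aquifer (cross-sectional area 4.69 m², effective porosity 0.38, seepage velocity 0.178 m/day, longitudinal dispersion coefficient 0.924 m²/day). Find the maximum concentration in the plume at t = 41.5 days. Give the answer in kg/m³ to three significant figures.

1.49 kg/m³

The peak of an instantaneous 1D plume sits at x = vt; there the Gaussian factor is 1 and C_max = M/(n_e·A·√(4πDt)), where n_e·A is the pore area the mass is dissolved in.
√(4πDt) = √(4π × 0.924 × 41.5) = 21.95 m, so C_max = 58.2/(0.38 × 4.69 × 21.95) = 1.49 kg/m³.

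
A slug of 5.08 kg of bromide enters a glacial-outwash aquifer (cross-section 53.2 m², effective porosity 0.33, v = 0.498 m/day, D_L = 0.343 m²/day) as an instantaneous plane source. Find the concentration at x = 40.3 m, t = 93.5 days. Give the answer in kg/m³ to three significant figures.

For an instantaneous plane source, C(x,t) = M/(n_e·A·√(4πDt)) · exp(−(x−vt)²/(4Dt)), with n_e·A the pore (flow) area.
Plume center vt = 0.498 × 93.5 = 46.563 m, so the well at 40.3 m is 6.263 m upgradient of the peak.
√(4πDt) = 20.08 m, giving peak height M/(n_e·A·√(4πDt)) = 5.08/(0.33 × 53.2 × 20.08) = 0.01441 kg/m³.
(x−vt)²/(4Dt) = (-6.263)²/(4 × 0.343 × 93.5) = 0.3058; exp(−0.3058) = 0.7365.
C = 0.01441 × 0.7365 = 0.0106 kg/m³.

0.0106 kg/m³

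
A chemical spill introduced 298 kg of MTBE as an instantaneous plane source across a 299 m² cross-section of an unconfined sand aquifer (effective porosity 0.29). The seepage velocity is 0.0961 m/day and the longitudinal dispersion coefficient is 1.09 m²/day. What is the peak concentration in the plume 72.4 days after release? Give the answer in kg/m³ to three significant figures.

The peak of an instantaneous 1D plume sits at x = vt; there the Gaussian factor is 1 and C_max = M/(n_e·A·√(4πDt)), where n_e·A is the pore area the mass is dissolved in.
√(4πDt) = √(4π × 1.09 × 72.4) = 31.49 m, so C_max = 298/(0.29 × 299 × 31.49) = 0.109 kg/m³.

0.109 kg/m³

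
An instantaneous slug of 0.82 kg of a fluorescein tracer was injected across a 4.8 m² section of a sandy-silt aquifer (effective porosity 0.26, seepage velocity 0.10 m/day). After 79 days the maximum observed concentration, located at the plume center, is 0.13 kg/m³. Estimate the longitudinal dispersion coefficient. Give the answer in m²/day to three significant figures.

At the plume center C_max = M/(n_e·A·√(4πDt)), so D = M²/(4πt·(n_e·A·C_max)²).
n_e·A·C_max = 0.26 × 4.8 × 0.13 = 0.1622 kg/m.
D = 0.82²/(4π × 79 × 0.1622²) = 0.0257 m²/day.

0.0257 m²/day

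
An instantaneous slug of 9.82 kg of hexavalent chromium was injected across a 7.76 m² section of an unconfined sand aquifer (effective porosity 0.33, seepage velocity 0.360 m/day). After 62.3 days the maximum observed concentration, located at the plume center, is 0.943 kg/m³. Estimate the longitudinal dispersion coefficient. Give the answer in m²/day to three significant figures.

At the plume center C_max = M/(n_e·A·√(4πDt)), so D = M²/(4πt·(n_e·A·C_max)²).
n_e·A·C_max = 0.33 × 7.76 × 0.943 = 2.415 kg/m.
D = 9.82²/(4π × 62.3 × 2.415²) = 0.0211 m²/day.

0.0211 m²/day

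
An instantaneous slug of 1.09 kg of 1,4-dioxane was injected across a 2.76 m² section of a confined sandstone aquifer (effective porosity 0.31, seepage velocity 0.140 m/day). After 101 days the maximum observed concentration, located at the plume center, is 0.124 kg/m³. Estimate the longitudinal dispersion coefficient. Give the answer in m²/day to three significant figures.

At the plume center C_max = M/(n_e·A·√(4πDt)), so D = M²/(4πt·(n_e·A·C_max)²).
n_e·A·C_max = 0.31 × 2.76 × 0.124 = 0.1061 kg/m.
D = 1.09²/(4π × 101 × 0.1061²) = 0.0832 m²/day.

0.0832 m²/day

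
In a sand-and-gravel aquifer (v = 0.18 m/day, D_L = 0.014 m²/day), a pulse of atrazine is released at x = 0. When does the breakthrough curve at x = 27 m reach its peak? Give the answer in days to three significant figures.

For the 1D instantaneous-source solution, setting ∂C/∂t = 0 at fixed x gives v²t² + 2Dt − x² = 0, so t = (√(D² + v²x²) − D)/v².
√(D² + v²x²) = √(0.014² + 0.18² × 27²) = 4.860; v² = 0.0324.
t = (4.860 − 0.014)/0.0324 = 150 days (vs. the pure-advection estimate x/v = 150 d).

150 days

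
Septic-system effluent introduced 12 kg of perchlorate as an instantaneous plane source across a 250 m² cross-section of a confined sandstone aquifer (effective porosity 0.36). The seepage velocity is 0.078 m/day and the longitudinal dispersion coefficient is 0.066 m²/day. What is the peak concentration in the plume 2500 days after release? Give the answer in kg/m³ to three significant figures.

The peak of an instantaneous 1D plume sits at x = vt; there the Gaussian factor is 1 and C_max = M/(n_e·A·√(4πDt)), where n_e·A is the pore area the mass is dissolved in.
√(4πDt) = √(4π × 0.066 × 2500) = 45.54 m, so C_max = 12/(0.36 × 250 × 45.54) = 0.00293 kg/m³.

0.00293 kg/m³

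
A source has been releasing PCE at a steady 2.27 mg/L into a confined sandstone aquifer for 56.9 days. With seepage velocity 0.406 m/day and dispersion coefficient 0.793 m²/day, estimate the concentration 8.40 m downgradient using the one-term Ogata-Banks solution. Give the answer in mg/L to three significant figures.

For a continuous step input, C/C₀ ≈ ½·erfc((x−vt)/(2√(Dt))).
vt = 0.406 × 56.9 = 23.1014 m and 2√(Dt) = 2√(0.793 × 56.9) = 13.43 m.
Argument (x−vt)/(2√(Dt)) = (8.40 − 23.1014)/13.43 = -1.095; ½·erfc(-1.095) = 0.9393.
C = 2.27 × 0.9393 = 2.13 mg/L.

2.13 mg/L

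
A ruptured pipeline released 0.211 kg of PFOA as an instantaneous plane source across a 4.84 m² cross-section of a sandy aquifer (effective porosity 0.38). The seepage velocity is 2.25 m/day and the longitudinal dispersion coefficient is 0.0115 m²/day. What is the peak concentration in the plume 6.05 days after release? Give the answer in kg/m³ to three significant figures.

The peak of an instantaneous 1D plume sits at x = vt; there the Gaussian factor is 1 and C_max = M/(n_e·A·√(4πDt)), where n_e·A is the pore area the mass is dissolved in.
√(4πDt) = √(4π × 0.0115 × 6.05) = 0.9350 m, so C_max = 0.211/(0.38 × 4.84 × 0.9350) = 0.123 kg/m³.

0.123 kg/m³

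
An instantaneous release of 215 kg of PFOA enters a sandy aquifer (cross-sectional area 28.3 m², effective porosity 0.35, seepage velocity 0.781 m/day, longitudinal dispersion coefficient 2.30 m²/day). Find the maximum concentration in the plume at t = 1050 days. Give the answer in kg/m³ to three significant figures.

The peak of an instantaneous 1D plume sits at x = vt; there the Gaussian factor is 1 and C_max = M/(n_e·A·√(4πDt)), where n_e·A is the pore area the mass is dissolved in.
√(4πDt) = √(4π × 2.30 × 1050) = 174.2 m, so C_max = 215/(0.35 × 28.3 × 174.2) = 0.125 kg/m³.

0.125 kg/m³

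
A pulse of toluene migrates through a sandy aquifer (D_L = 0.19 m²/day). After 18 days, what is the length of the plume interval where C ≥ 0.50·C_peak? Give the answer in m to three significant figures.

6.16 m

The plume is Gaussian with σ = √(2Dt) = √(2 × 0.19 × 18) = 2.615 m.
C/C_peak = exp(−Δx²/(2σ²)) = 0.50 ⇒ Δx = σ·√(−2 ln 0.50) = 2.615 × 1.177 = 3.078 m.
Width = 2Δx = 6.16 m.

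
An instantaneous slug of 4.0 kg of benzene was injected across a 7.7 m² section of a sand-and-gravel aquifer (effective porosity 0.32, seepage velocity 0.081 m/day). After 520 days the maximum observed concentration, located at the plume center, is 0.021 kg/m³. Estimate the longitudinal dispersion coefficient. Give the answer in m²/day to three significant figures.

0.915 m²/day

At the plume center C_max = M/(n_e·A·√(4πDt)), so D = M²/(4πt·(n_e·A·C_max)²).
n_e·A·C_max = 0.32 × 7.7 × 0.021 = 0.05174 kg/m.
D = 4.0²/(4π × 520 × 0.05174²) = 0.915 m²/day.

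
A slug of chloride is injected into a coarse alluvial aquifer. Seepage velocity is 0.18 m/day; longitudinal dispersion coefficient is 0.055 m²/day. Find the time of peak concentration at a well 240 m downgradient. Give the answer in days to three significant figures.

1330 days

For the 1D instantaneous-source solution, setting ∂C/∂t = 0 at fixed x gives v²t² + 2Dt − x² = 0, so t = (√(D² + v²x²) − D)/v².
√(D² + v²x²) = √(0.055² + 0.18² × 240²) = 43.20; v² = 0.0324.
t = (43.20 − 0.055)/0.0324 = 1330 days (vs. the pure-advection estimate x/v = 1330 d).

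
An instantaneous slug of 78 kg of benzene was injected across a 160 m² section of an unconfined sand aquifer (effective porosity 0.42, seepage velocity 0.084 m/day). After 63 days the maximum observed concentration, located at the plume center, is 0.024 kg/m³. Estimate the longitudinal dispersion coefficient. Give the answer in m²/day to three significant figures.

2.95 m²/day

At the plume center C_max = M/(n_e·A·√(4πDt)), so D = M²/(4πt·(n_e·A·C_max)²).
n_e·A·C_max = 0.42 × 160 × 0.024 = 1.613 kg/m.
D = 78²/(4π × 63 × 1.613²) = 2.95 m²/day.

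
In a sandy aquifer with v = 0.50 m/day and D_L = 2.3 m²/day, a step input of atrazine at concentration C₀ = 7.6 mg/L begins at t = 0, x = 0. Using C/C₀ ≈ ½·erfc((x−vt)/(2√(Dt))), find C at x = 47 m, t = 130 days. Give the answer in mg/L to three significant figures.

5.85 mg/L

For a continuous step input, C/C₀ ≈ ½·erfc((x−vt)/(2√(Dt))).
vt = 0.50 × 130 = 65 m and 2√(Dt) = 2√(2.3 × 130) = 34.58 m.
Argument (x−vt)/(2√(Dt)) = (47 − 65)/34.58 = -0.5205; ½·erfc(-0.5205) = 0.7692.
C = 7.6 × 0.7692 = 5.85 mg/L.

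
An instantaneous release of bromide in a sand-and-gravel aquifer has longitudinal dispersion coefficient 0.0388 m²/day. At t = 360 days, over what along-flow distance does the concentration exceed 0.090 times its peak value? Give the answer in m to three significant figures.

The plume is Gaussian with σ = √(2Dt) = √(2 × 0.0388 × 360) = 5.285 m.
C/C_peak = exp(−Δx²/(2σ²)) = 0.090 ⇒ Δx = σ·√(−2 ln 0.090) = 5.285 × 2.195 = 11.60 m.
Width = 2Δx = 23.2 m.

23.2 m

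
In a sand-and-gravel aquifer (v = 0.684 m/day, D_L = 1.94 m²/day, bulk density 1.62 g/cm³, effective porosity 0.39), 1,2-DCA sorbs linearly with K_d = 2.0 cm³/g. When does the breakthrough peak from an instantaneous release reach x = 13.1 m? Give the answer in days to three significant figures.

144 days

Retardation factor R = 1 + ρ_b·K_d/n = 1 + 1.62 × 2.0/0.39 = 9.308.
Sorption retards both mechanisms: v_R = v/R = 0.07349 m/day, D_R = D/R = 0.2084 m²/day.
Peak time from v_R²t² + 2D_R t − x² = 0: t = (√(D_R² + v_R²x²) − D_R)/v_R².
√(D_R² + v_R²x²) = √(0.2084² + 0.07349² × 13.1²) = 0.9850; v_R² = 0.005401.
t = (0.9850 − 0.2084)/0.005401 = 144 days.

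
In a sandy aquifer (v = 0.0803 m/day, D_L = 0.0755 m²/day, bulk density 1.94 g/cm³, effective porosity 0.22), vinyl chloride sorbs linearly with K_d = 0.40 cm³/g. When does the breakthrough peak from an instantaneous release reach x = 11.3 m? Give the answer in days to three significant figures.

586 days

Retardation factor R = 1 + ρ_b·K_d/n = 1 + 1.94 × 0.40/0.22 = 4.527.
Sorption retards both mechanisms: v_R = v/R = 0.01774 m/day, D_R = D/R = 0.01668 m²/day.
Peak time from v_R²t² + 2D_R t − x² = 0: t = (√(D_R² + v_R²x²) − D_R)/v_R².
√(D_R² + v_R²x²) = √(0.01668² + 0.01774² × 11.3²) = 0.2012; v_R² = 0.0003147.
t = (0.2012 − 0.01668)/0.0003147 = 586 days.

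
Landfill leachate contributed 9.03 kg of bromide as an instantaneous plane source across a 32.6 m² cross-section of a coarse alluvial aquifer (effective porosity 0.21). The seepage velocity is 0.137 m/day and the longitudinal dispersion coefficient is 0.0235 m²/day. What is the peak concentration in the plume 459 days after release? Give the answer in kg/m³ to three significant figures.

The peak of an instantaneous 1D plume sits at x = vt; there the Gaussian factor is 1 and C_max = M/(n_e·A·√(4πDt)), where n_e·A is the pore area the mass is dissolved in.
√(4πDt) = √(4π × 0.0235 × 459) = 11.64 m, so C_max = 9.03/(0.21 × 32.6 × 11.64) = 0.113 kg/m³.

0.113 kg/m³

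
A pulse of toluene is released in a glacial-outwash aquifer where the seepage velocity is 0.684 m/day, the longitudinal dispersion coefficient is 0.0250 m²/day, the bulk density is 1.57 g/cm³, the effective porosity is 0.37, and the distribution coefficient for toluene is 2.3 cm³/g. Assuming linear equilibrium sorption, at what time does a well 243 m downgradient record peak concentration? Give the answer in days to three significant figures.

Retardation factor R = 1 + ρ_b·K_d/n = 1 + 1.57 × 2.3/0.37 = 10.76.
Sorption retards both mechanisms: v_R = v/R = 0.06357 m/day, D_R = D/R = 0.002323 m²/day.
Peak time from v_R²t² + 2D_R t − x² = 0: t = (√(D_R² + v_R²x²) − D_R)/v_R².
√(D_R² + v_R²x²) = √(0.002323² + 0.06357² × 243²) = 15.45; v_R² = 0.004041.
t = (15.45 − 0.002323)/0.004041 = 3820 days.

3820 days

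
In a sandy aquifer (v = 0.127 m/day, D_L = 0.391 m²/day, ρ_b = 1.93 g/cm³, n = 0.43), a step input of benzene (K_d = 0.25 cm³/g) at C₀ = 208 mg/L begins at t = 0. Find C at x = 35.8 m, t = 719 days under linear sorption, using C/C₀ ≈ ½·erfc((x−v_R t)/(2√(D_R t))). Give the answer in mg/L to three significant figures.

140 mg/L

Retardation factor R = 1 + ρ_b·K_d/n = 1 + 1.93 × 0.25/0.43 = 2.122.
Sorption retards both mechanisms: v_R = v/R = 0.05985 m/day, D_R = D/R = 0.1843 m²/day.
v_R·t = 0.05985 × 719 = 43.03215 m; 2√(D_R t) = 23.02 m; argument = (35.8 − 43.03215)/23.02 = -0.3142.
C = C₀ × ½·erfc(-0.3142) = 208 × 0.6716 = 140 mg/L.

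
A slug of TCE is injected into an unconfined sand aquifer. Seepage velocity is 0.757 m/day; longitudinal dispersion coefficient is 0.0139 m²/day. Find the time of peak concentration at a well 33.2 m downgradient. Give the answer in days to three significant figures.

For the 1D instantaneous-source solution, setting ∂C/∂t = 0 at fixed x gives v²t² + 2Dt − x² = 0, so t = (√(D² + v²x²) − D)/v².
√(D² + v²x²) = √(0.0139² + 0.757² × 33.2²) = 25.13; v² = 0.573049.
t = (25.13 − 0.0139)/0.573049 = 43.8 days (vs. the pure-advection estimate x/v = 43.9 d).

43.8 days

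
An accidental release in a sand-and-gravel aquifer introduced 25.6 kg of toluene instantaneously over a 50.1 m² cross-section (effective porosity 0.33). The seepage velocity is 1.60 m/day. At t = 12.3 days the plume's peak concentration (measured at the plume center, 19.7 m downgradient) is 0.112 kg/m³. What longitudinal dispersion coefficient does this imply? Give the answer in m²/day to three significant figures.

At the plume center C_max = M/(n_e·A·√(4πDt)), so D = M²/(4πt·(n_e·A·C_max)²).
n_e·A·C_max = 0.33 × 50.1 × 0.112 = 1.852 kg/m.
D = 25.6²/(4π × 12.3 × 1.852²) = 1.24 m²/day.

1.24 m²/day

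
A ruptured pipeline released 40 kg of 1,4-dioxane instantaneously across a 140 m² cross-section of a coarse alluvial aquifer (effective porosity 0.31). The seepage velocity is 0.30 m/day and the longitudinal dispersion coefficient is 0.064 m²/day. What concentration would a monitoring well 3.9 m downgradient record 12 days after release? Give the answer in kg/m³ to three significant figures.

For an instantaneous plane source, C(x,t) = M/(n_e·A·√(4πDt)) · exp(−(x−vt)²/(4Dt)), with n_e·A the pore (flow) area.
Plume center vt = 0.30 × 12 = 3.6 m, so the well at 3.9 m is 0.3 m downgradient of the peak.
√(4πDt) = 3.107 m, giving peak height M/(n_e·A·√(4πDt)) = 40/(0.31 × 140 × 3.107) = 0.2966 kg/m³.
(x−vt)²/(4Dt) = (0.3)²/(4 × 0.064 × 12) = 0.02930; exp(−0.02930) = 0.9711.
C = 0.2966 × 0.9711 = 0.288 kg/m³.

0.288 kg/m³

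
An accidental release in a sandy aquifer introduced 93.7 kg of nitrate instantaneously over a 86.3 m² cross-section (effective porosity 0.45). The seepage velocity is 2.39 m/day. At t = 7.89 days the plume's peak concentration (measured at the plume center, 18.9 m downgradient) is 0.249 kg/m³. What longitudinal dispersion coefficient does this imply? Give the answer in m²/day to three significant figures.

At the plume center C_max = M/(n_e·A·√(4πDt)), so D = M²/(4πt·(n_e·A·C_max)²).
n_e·A·C_max = 0.45 × 86.3 × 0.249 = 9.670 kg/m.
D = 93.7²/(4π × 7.89 × 9.670²) = 0.947 m²/day.

0.947 m²/day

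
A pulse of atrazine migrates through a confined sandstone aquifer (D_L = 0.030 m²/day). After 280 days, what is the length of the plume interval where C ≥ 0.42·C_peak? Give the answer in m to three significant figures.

The plume is Gaussian with σ = √(2Dt) = √(2 × 0.030 × 280) = 4.099 m.
C/C_peak = exp(−Δx²/(2σ²)) = 0.42 ⇒ Δx = σ·√(−2 ln 0.42) = 4.099 × 1.317 = 5.398 m.
Width = 2Δx = 10.8 m.

10.8 m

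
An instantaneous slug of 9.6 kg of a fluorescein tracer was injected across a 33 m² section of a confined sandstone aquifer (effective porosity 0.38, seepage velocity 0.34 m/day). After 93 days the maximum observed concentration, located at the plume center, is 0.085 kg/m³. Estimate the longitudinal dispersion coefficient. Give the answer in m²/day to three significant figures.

At the plume center C_max = M/(n_e·A·√(4πDt)), so D = M²/(4πt·(n_e·A·C_max)²).
n_e·A·C_max = 0.38 × 33 × 0.085 = 1.066 kg/m.
D = 9.6²/(4π × 93 × 1.066²) = 0.0694 m²/day.

0.0694 m²/day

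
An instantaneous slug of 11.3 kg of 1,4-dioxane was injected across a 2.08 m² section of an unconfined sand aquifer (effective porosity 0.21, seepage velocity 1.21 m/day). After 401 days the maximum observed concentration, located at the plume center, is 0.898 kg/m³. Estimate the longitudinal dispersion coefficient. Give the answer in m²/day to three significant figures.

0.165 m²/day

At the plume center C_max = M/(n_e·A·√(4πDt)), so D = M²/(4πt·(n_e·A·C_max)²).
n_e·A·C_max = 0.21 × 2.08 × 0.898 = 0.3922 kg/m.
D = 11.3²/(4π × 401 × 0.3922²) = 0.165 m²/day.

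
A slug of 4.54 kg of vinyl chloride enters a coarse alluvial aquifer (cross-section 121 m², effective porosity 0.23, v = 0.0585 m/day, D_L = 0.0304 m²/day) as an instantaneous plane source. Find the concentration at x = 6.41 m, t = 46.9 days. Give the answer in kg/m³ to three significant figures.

0.00365 kg/m³

For an instantaneous plane source, C(x,t) = M/(n_e·A·√(4πDt)) · exp(−(x−vt)²/(4Dt)), with n_e·A the pore (flow) area.
Plume center vt = 0.0585 × 46.9 = 2.74365 m, so the well at 6.41 m is 3.66635 m downgradient of the peak.
√(4πDt) = 4.233 m, giving peak height M/(n_e·A·√(4πDt)) = 4.54/(0.23 × 121 × 4.233) = 0.03854 kg/m³.
(x−vt)²/(4Dt) = (3.66635)²/(4 × 0.0304 × 46.9) = 2.357; exp(−2.357) = 0.09470.
C = 0.03854 × 0.09470 = 0.00365 kg/m³.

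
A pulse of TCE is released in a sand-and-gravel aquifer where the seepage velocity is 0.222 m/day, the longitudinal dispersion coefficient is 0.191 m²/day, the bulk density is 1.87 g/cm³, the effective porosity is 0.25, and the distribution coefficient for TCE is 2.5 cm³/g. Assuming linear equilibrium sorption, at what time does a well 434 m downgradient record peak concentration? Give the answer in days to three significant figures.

Retardation factor R = 1 + ρ_b·K_d/n = 1 + 1.87 × 2.5/0.25 = 19.70.
Sorption retards both mechanisms: v_R = v/R = 0.01127 m/day, D_R = D/R = 0.009695 m²/day.
Peak time from v_R²t² + 2D_R t − x² = 0: t = (√(D_R² + v_R²x²) − D_R)/v_R².
√(D_R² + v_R²x²) = √(0.009695² + 0.01127² × 434²) = 4.891; v_R² = 0.0001270.
t = (4.891 − 0.009695)/0.0001270 = 38400 days.

38400 days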